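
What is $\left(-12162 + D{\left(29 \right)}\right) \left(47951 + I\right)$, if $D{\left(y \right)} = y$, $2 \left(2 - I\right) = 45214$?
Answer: $-307523018$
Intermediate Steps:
$I = -22605$ ($I = 2 - 22607 = -22605$)
$\left(-12162 + D{\left(29 \right)}\right) \left(47951 + I\right) = \left(-12162 + 29\right) \left(47951 - 22605\right) = \left(-12133\right) 25346 = -307523018$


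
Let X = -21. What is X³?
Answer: -9261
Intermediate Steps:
X³ = (-21)³ = -9261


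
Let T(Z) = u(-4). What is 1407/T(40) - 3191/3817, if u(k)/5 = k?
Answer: -5434339/76340 ≈ -71.186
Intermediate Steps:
u(k) = 5*k
T(Z) = -20 (T(Z) = 5*(-4) = -20)
1407/T(40) - 3191/3817 = 1407/(-20) - 3191/3817 = 1407*(-1/20) - 3191*1/3817 = -1407/20 - 3191/3817 = -5434339/76340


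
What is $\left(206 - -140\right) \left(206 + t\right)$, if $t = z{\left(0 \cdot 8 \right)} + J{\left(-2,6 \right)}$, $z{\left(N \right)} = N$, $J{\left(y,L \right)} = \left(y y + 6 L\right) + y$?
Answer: $84424$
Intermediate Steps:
$J{\left(y,L \right)} = y + y^{2} + 6 L$ ($J{\left(y,L \right)} = \left(y^{2} + 6 L\right) + y = y + y^{2} + 6 L$)
$t = 38$ ($t = 0 \cdot 8 + \left(-2 + \left(-2\right)^{2} + 6 \cdot 6\right) = 0 + \left(-2 + 4 + 36\right) = 0 + 38 = 38$)
$\left(206 - -140\right) \left(206 + t\right) = \left(206 - -140\right) \left(206 + 38\right) = \left(206 + 140\right) 244 = 346 \cdot 244 = 84424$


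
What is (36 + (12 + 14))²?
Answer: 3844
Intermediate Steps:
(36 + (12 + 14))² = (36 + 26)² = 62² = 3844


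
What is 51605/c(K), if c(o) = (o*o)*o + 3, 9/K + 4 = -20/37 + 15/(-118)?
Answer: -16176204407457485/1306675619421 ≈ -12380.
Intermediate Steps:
K = -13098/6793 (K = 9/(-4 + (-20/37 + 15/(-118))) = 9/(-4 + (-20*1/37 + 15*(-1/118))) = 9/(-4 + (-20/37 - 15/118)) = 9/(-4 - 2915/4366) = 9/(-20379/4366) = 9*(-4366/20379) = -13098/6793 ≈ -1.9282)
c(o) = 3 + o**3 (c(o) = o**2*o + 3 = o**3 + 3 = 3 + o**3)
51605/c(K) = 51605/(3 + (-13098/6793)**3) = 51605/(3 - 2247061497192/313461959257) = 51605/(-1306675619421/313461959257) = 51605*(-313461959257/1306675619421) = -16176204407457485/1306675619421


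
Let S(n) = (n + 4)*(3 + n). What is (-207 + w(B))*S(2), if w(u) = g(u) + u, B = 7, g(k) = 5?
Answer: -5850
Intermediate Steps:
w(u) = 5 + u
S(n) = (3 + n)*(4 + n) (S(n) = (4 + n)*(3 + n) = (3 + n)*(4 + n))
(-207 + w(B))*S(2) = (-207 + (5 + 7))*(12 + 2² + 7*2) = (-207 + 12)*(12 + 4 + 14) = -195*30 = -5850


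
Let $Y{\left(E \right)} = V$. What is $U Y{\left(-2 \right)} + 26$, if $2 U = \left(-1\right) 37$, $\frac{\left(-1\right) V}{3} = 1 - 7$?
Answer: $-307$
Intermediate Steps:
$V = 18$ ($V = - 3 \left(1 - 7\right) = \left(-3\right) \left(-6\right) = 18$)
$Y{\left(E \right)} = 18$
$U = - \frac{37}{2}$ ($U = \frac{\left(-1\right) 37}{2} = \frac{1}{2} \left(-37\right) = - \frac{37}{2} \approx -18.5$)
$U Y{\left(-2 \right)} + 26 = \left(- \frac{37}{2}\right) 18 + 26 = -333 + 26 = -307$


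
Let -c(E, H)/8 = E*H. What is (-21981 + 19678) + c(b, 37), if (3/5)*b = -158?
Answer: 226931/3 ≈ 75644.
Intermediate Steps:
b = -790/3 (b = (5/3)*(-158) = -790/3 ≈ -263.33)
c(E, H) = -8*E*H
(-21981 + 19678) + c(b, 37) = (-21981 + 19678) - 8*(-790/3)*37 = -2303 + 233840/3 = 226931/3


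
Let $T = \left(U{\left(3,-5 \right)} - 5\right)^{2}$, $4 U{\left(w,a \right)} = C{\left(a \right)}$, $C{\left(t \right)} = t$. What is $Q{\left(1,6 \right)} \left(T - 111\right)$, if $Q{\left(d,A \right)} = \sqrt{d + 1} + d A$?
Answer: $- \frac{3453}{8} - \frac{1151 \sqrt{2}}{16} \approx -533.36$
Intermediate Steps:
$U{\left(w,a \right)} = \frac{a}{4}$
$Q{\left(d,A \right)} = \sqrt{1 + d} + A d$
$T = \frac{625}{16}$ ($T = \left(\frac{1}{4} \left(-5\right) - 5\right)^{2} = \left(- \frac{5}{4} - 5\right)^{2} = \left(- \frac{25}{4}\right)^{2} = \frac{625}{16} \approx 39.063$)
$Q{\left(1,6 \right)} \left(T - 111\right) = \left(\sqrt{1 + 1} + 6 \cdot 1\right) \left(\frac{625}{16} - 111\right) = \left(\sqrt{2} + 6\right) \left(- \frac{1151}{16}\right) = \left(6 + \sqrt{2}\right) \left(- \frac{1151}{16}\right) = - \frac{3453}{8} - \frac{1151 \sqrt{2}}{16}$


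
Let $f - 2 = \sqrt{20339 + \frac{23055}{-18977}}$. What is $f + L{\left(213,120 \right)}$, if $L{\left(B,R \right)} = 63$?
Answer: $65 + \frac{2 \sqrt{1831043989649}}{18977} \approx 207.61$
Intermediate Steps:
$f = 2 + \frac{2 \sqrt{1831043989649}}{18977}$ ($f = 2 + \sqrt{20339 + \frac{23055}{-18977}} = 2 + \sqrt{20339 + 23055 \left(- \frac{1}{18977}\right)} = 2 + \sqrt{20339 - \frac{23055}{18977}} = 2 + \sqrt{\frac{385950148}{18977}} = 2 + \frac{2 \sqrt{1831043989649}}{18977} \approx 144.61$)
$f + L{\left(213,120 \right)} = \left(2 + \frac{2 \sqrt{1831043989649}}{18977}\right) + 63 = 65 + \frac{2 \sqrt{1831043989649}}{18977}$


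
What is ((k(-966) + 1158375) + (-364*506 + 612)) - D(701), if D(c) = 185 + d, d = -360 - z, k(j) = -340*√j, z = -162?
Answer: 974816 - 340*I*√966 ≈ 9.7482e+5 - 10567.0*I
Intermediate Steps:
d = -198 (d = -360 - 1*(-162) = -360 + 162 = -198)
D(c) = -13 (D(c) = 185 - 198 = -13)
((k(-966) + 1158375) + (-364*506 + 612)) - D(701) = ((-340*I*√966 + 1158375) + (-364*506 + 612)) - 1*(-13) = ((-340*I*√966 + 1158375) + (-184184 + 612)) + 13 = ((-340*I*√966 + 1158375) - 183572) + 13 = ((1158375 - 340*I*√966) - 183572) + 13 = (974803 - 340*I*√966) + 13 = 974816 - 340*I*√966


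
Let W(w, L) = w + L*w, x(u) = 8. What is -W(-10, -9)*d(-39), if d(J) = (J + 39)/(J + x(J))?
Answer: 0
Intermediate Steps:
d(J) = (39 + J)/(8 + J) (d(J) = (J + 39)/(J + 8) = (39 + J)/(8 + J))
-W(-10, -9)*d(-39) = -(-10*(1 - 9))*(39 - 39)/(8 - 39) = -(-10*(-8))*0/(-31) = -80*(-1/31*0) = -80*0 = -1*0 = 0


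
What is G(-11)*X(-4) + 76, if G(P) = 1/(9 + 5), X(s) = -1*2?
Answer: 531/7 ≈ 75.857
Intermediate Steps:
X(s) = -2
G(P) = 1/14
G(-11)*X(-4) + 76 = (1/14)*(-2) + 76 = -⅐ + 76 = 531/7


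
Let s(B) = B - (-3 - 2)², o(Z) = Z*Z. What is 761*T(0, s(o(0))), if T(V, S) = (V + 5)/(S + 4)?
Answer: -3805/21 ≈ -181.19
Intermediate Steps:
o(Z) = Z²
s(B) = -25 + B (s(B) = B - 1*(-5)² = B - 1*25 = B - 25 = -25 + B)
T(V, S) = (5 + V)/(4 + S)
761*T(0, s(o(0))) = 761*((5 + 0)/(4 + (-25 + 0²))) = 761*(5/(4 + (-25 + 0))) = 761*(5/(4 - 25)) = 761*(5/(-21)) = 761*(-1/21*5) = 761*(-5/21) = -3805/21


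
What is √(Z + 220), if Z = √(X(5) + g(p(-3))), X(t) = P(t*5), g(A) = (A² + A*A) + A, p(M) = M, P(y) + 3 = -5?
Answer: √(220 + √7) ≈ 14.921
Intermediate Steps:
P(y) = -8 (P(y) = -3 - 5 = -8)
g(A) = A + 2*A² (g(A) = (A² + A²) + A = 2*A² + A = A + 2*A²)
X(t) = -8
Z = √7 (Z = √(-8 - 3*(1 + 2*(-3))) = √(-8 - 3*(1 - 6)) = √(-8 - 3*(-5)) = √(-8 + 15) = √7 ≈ 2.6458)
√(Z + 220) = √(√7 + 220) = √(220 + √7)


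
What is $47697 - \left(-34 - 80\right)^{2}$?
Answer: $34701$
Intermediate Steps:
$47697 - \left(-34 - 80\right)^{2} = 47697 - \left(-114\right)^{2} = 47697 - 12996 = 34701$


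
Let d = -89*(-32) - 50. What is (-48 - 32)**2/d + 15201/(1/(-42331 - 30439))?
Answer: -1547541298030/1399 ≈ -1.1062e+9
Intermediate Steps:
d = 2798 (d = 2848 - 50 = 2798)
(-48 - 32)**2/d + 15201/(1/(-42331 - 30439)) = (-48 - 32)**2/2798 + 15201/(1/(-42331 - 30439)) = (-80)**2*(1/2798) + 15201/(1/(-72770)) = 6400*(1/2798) + 15201/(-1/72770) = 3200/1399 + 15201*(-72770) = 3200/1399 - 1106176770 = -1547541298030/1399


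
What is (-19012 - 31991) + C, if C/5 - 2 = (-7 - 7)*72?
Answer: -56033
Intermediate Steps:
C = -5030 (C = 10 + 5*((-7 - 7)*72) = 10 + 5*(-14*72) = 10 + 5*(-1008) = 10 - 5040 = -5030)
(-19012 - 31991) + C = (-19012 - 31991) - 5030 = -51003 - 5030 = -56033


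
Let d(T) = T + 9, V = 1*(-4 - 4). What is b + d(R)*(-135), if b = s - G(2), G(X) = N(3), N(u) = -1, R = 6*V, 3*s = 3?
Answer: 5267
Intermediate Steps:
s = 1 (s = (⅓)*3 = 1)
V = -8 (V = 1*(-8) = -8)
R = -48 (R = 6*(-8) = -48)
G(X) = -1
d(T) = 9 + T
b = 2 (b = 1 - 1*(-1) = 1 + 1 = 2)
b + d(R)*(-135) = 2 + (9 - 48)*(-135) = 2 - 39*(-135) = 2 + 5265 = 5267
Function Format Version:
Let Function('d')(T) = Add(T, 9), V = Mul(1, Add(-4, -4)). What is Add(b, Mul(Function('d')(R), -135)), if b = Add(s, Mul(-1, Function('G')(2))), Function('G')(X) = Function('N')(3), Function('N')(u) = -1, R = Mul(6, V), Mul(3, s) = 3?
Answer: 5267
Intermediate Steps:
s = 1 (s = Mul(Rational(1, 3), 3) = 1)
V = -8 (V = Mul(1, -8) = -8)
R = -48 (R = Mul(6, -8) = -48)
Function('G')(X) = -1
Function('d')(T) = Add(9, T)
b = 2 (b = Add(1, Mul(-1, -1)) = Add(1, 1) = 2)
Add(b, Mul(Function('d')(R), -135)) = Add(2, Mul(Add(9, -48), -135)) = Add(2, Mul(-39, -135)) = Add(2, 5265) = 5267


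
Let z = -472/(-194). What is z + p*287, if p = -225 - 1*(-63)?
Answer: -4509682/97 ≈ -46492.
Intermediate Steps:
p = -162 (p = -225 + 63 = -162)
z = 236/97 (z = -472*(-1/194) = 236/97 ≈ 2.4330)
z + p*287 = 236/97 - 162*287 = 236/97 - 46494 = -4509682/97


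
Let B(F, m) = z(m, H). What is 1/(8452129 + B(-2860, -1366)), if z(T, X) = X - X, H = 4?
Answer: 1/8452129 ≈ 1.1831e-7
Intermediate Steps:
z(T, X) = 0
B(F, m) = 0
1/(8452129 + B(-2860, -1366)) = 1/(8452129 + 0) = 1/8452129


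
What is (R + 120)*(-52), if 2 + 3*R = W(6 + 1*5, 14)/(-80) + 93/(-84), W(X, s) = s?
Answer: -1298453/210 ≈ -6183.1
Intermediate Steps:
R = -919/840 (R = -⅔ + (14/(-80) + 93/(-84))/3 = -⅔ + (14*(-1/80) + 93*(-1/84))/3 = -⅔ + (-7/40 - 31/28)/3 = -⅔ + (⅓)*(-359/280) = -⅔ - 359/840 = -919/840 ≈ -1.0940)
(R + 120)*(-52) = (-919/840 + 120)*(-52) = (99881/840)*(-52) = -1298453/210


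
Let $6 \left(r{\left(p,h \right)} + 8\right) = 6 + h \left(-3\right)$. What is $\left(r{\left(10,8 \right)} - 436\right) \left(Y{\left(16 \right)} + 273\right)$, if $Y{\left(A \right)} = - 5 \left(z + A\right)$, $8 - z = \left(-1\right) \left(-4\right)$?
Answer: $-77331$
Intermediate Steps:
$r{\left(p,h \right)} = -7 - \frac{h}{2}$ ($r{\left(p,h \right)} = -8 + \frac{6 + h \left(-3\right)}{6} = -8 + \frac{6 - 3 h}{6} = -8 - \left(-1 + \frac{h}{2}\right) = -7 - \frac{h}{2}$)
$z = 4$ ($z = 8 - \left(-1\right) \left(-4\right) = 8 - 4 = 4$)
$Y{\left(A \right)} = -20 - 5 A$ ($Y{\left(A \right)} = - 5 \left(4 + A\right) = -20 - 5 A$)
$\left(r{\left(10,8 \right)} - 436\right) \left(Y{\left(16 \right)} + 273\right) = \left(\left(-7 - 4\right) - 436\right) \left(\left(-20 - 80\right) + 273\right) = \left(-11 - 436\right) \left(-100 + 273\right) = \left(-447\right) 173 = -77331$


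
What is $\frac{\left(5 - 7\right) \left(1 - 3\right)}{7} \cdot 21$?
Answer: $12$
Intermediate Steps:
$\frac{\left(5 - 7\right) \left(1 - 3\right)}{7} \cdot 21 = - 2 \left(1 + \left(-4 + 1\right)\right) \frac{1}{7} \cdot 21 = - 2 \left(1 - 3\right) \frac{1}{7} \cdot 21 = \left(-2\right) \left(-2\right) \frac{1}{7} \cdot 21 = 4 \cdot \frac{1}{7} \cdot 21 = \frac{4}{7} \cdot 21 = 12$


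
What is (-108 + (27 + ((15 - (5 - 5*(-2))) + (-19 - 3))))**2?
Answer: 10609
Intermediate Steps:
(-108 + (27 + ((15 - (5 - 5*(-2))) + (-19 - 3))))**2 = (-108 + (27 + ((15 - (5 + 10)) - 22)))**2 = (-108 + (27 + ((15 - 1*15) - 22)))**2 = (-108 + (27 + ((15 - 15) - 22)))**2 = (-108 + (27 + (0 - 22)))**2 = (-108 + (27 - 22))**2 = (-108 + 5)**2 = (-103)**2 = 10609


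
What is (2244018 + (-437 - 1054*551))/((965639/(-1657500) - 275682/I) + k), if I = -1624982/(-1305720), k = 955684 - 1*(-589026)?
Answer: 2239335493684477500/1781946341041178251 ≈ 1.2567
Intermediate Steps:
k = 1544710 (k = 955684 + 589026 = 1544710)
I = 812491/652860 (I = -1624982*(-1/1305720) = 812491/652860 ≈ 1.2445)
(2244018 + (-437 - 1054*551))/((965639/(-1657500) - 275682/I) + k) = (2244018 + (-437 - 1054*551))/((965639/(-1657500) - 275682/812491/652860) + 1544710) = (2244018 + (-437 - 580754))/((965639*(-1/1657500) - 275682*652860/812491) + 1544710) = (2244018 - 581191)/((-965639/1657500 - 179981750520/812491) + 1544710) = 1662827/(-298320536059896749/1346703832500 + 1544710) = 1662827/(1781946341041178251/1346703832500) = 1662827*(1346703832500/1781946341041178251) = 2239335493684477500/1781946341041178251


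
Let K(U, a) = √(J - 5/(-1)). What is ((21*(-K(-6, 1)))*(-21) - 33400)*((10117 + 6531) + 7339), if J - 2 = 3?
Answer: -801165800 + 10578267*√10 ≈ -7.6771e+8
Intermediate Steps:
J = 5 (J = 2 + 3 = 5)
K(U, a) = √10 (K(U, a) = √(5 - 5/(-1)) = √(5 - 5*(-1)) = √(5 + 5) = √10)
((21*(-K(-6, 1)))*(-21) - 33400)*((10117 + 6531) + 7339) = ((21*(-√10))*(-21) - 33400)*((10117 + 6531) + 7339) = (-21*√10*(-21) - 33400)*(16648 + 7339) = (441*√10 - 33400)*23987 = (-33400 + 441*√10)*23987 = -801165800 + 10578267*√10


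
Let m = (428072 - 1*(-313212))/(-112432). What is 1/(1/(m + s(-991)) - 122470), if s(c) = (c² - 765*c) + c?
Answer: -48885388819/5986993568634822 ≈ -8.1653e-6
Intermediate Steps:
s(c) = c² - 764*c
m = -185321/28108 (m = (428072 + 313212)*(-1/112432) = 741284*(-1/112432) = -185321/28108 ≈ -6.5932)
1/(1/(m + s(-991)) - 122470) = 1/(1/(-185321/28108 - 991*(-764 - 991)) - 122470) = 1/(1/(-185321/28108 - 991*(-1755)) - 122470) = 1/(1/(-185321/28108 + 1739205) - 122470) = 1/(1/(48885388819/28108) - 122470) = 1/(28108/48885388819 - 122470) = 1/(-5986993568634822/48885388819) = -48885388819/5986993568634822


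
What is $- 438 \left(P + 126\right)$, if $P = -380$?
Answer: $111252$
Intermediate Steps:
$- 438 \left(P + 126\right) = - 438 \left(-380 + 126\right) = \left(-438\right) \left(-254\right) = 111252$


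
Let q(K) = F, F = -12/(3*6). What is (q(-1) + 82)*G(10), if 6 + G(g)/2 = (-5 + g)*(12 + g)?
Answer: 50752/3 ≈ 16917.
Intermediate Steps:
G(g) = -12 + 2*(-5 + g)*(12 + g) (G(g) = -12 + 2*((-5 + g)*(12 + g)) = -12 + 2*(-5 + g)*(12 + g))
F = -⅔ (F = -12/18 = -12*1/18 = -⅔ ≈ -0.66667)
q(K) = -⅔
(q(-1) + 82)*G(10) = (-⅔ + 82)*(-132 + 2*10² + 14*10) = 244*(-132 + 2*100 + 140)/3 = 244*(-132 + 200 + 140)/3 = (244/3)*208 = 50752/3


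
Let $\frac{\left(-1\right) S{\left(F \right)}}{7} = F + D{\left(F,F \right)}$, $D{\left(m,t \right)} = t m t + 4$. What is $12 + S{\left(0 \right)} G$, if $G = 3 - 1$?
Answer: $-44$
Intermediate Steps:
$D{\left(m,t \right)} = 4 + m t^{2}$ ($D{\left(m,t \right)} = m t t + 4 = m t^{2} + 4 = 4 + m t^{2}$)
$S{\left(F \right)} = -28 - 7 F - 7 F^{3}$ ($S{\left(F \right)} = - 7 \left(F + \left(4 + F F^{2}\right)\right) = - 7 \left(F + \left(4 + F^{3}\right)\right) = - 7 \left(4 + F + F^{3}\right) = -28 - 7 F - 7 F^{3}$)
$G = 2$
$12 + S{\left(0 \right)} G = 12 + \left(-28 - 0 - 7 \cdot 0^{3}\right) 2 = 12 + \left(-28 + 0 - 0\right) 2 = 12 + \left(-28 + 0 + 0\right) 2 = 12 - 56 = -44$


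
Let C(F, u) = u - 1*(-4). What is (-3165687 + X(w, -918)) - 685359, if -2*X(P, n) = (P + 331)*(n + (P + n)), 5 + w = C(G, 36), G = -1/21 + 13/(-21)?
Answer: -3521463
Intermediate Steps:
G = -⅔ (G = -1*1/21 + 13*(-1/21) = -1/21 - 13/21 = -⅔ ≈ -0.66667)
C(F, u) = 4 + u (C(F, u) = u + 4 = 4 + u)
w = 35 (w = -5 + (4 + 36) = -5 + 40 = 35)
X(P, n) = -(331 + P)*(P + 2*n)/2 (X(P, n) = -(P + 331)*(n + (P + n))/2 = -(331 + P)*(P + 2*n)/2)
(-3165687 + X(w, -918)) - 685359 = (-3165687 + (-331*(-918) - 331/2*35 - ½*35² - 1*35*(-918))) - 685359 = (-3165687 + (303858 - 11585/2 - ½*1225 + 32130)) - 685359 = (-3165687 + (303858 - 11585/2 - 1225/2 + 32130)) - 685359 = (-3165687 + 329583) - 685359 = -2836104 - 685359 = -3521463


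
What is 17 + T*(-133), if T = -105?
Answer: 13982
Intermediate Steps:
17 + T*(-133) = 17 - 105*(-133) = 17 + 13965 = 13982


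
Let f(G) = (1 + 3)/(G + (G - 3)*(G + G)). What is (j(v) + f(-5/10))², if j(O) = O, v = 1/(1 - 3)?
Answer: 25/36 ≈ 0.69444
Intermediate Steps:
v = -½ (v = 1/(-2) = -½ ≈ -0.50000)
f(G) = 4/(G + 2*G*(-3 + G)) (f(G) = 4/(G + (-3 + G)*(2*G)) = 4/(G + 2*G*(-3 + G)))
(j(v) + f(-5/10))² = (-½ + 4/(((-5/10))*(-5 + 2*(-5/10))))² = (-½ + 4/(((-5*⅒))*(-5 + 2*(-5*⅒))))² = (-½ + 4/((-½)*(-5 + 2*(-½))))² = (-½ + 4*(-2)/(-5 - 1))² = (-½ + 4*(-2)/(-6))² = (-½ + 4*(-2)*(-⅙))² = (-½ + 4/3)² = (⅚)² = 25/36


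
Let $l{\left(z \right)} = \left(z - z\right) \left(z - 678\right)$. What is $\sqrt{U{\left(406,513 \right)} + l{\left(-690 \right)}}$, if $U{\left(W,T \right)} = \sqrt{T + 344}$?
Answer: $\sqrt[4]{857} \approx 5.4106$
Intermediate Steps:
$l{\left(z \right)} = 0$ ($l{\left(z \right)} = 0 \left(-678 + z\right) = 0$)
$U{\left(W,T \right)} = \sqrt{344 + T}$
$\sqrt{U{\left(406,513 \right)} + l{\left(-690 \right)}} = \sqrt{\sqrt{344 + 513} + 0} = \sqrt{\sqrt{857} + 0} = \sqrt{\sqrt{857}} = \sqrt[4]{857}$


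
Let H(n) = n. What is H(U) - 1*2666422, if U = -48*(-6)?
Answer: -2666134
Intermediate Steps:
U = 288
H(U) - 1*2666422 = 288 - 1*2666422 = 288 - 2666422 = -2666134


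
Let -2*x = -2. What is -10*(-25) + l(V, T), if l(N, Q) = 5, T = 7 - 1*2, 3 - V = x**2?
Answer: 255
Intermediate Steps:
x = 1 (x = -1/2*(-2) = 1)
V = 2 (V = 3 - 1*1**2 = 3 - 1*1 = 3 - 1 = 2)
T = 5 (T = 7 - 2 = 5)
-10*(-25) + l(V, T) = -10*(-25) + 5 = 250 + 5 = 255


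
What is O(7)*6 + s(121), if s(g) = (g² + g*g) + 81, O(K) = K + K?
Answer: 29447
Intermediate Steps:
O(K) = 2*K
s(g) = 81 + 2*g² (s(g) = (g² + g²) + 81 = 2*g² + 81 = 81 + 2*g²)
O(7)*6 + s(121) = (2*7)*6 + (81 + 2*121²) = 14*6 + (81 + 2*14641) = 84 + (81 + 29282) = 84 + 29363 = 29447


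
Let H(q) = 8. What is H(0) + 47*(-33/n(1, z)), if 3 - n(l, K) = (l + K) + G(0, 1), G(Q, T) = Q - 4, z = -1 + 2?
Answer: -1511/5 ≈ -302.20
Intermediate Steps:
z = 1
G(Q, T) = -4 + Q
n(l, K) = 7 - K - l (n(l, K) = 3 - ((l + K) + (-4 + 0)) = 3 - ((K + l) - 4) = 3 - (-4 + K + l) = 3 + (4 - K - l) = 7 - K - l)
H(0) + 47*(-33/n(1, z)) = 8 + 47*(-33/(7 - 1*1 - 1*1)) = 8 + 47*(-33/(7 - 1 - 1)) = 8 + 47*(-33/5) = 8 - 1551/5 = -1511/5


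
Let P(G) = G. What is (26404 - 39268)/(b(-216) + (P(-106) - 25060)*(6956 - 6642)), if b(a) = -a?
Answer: 3216/1975477 ≈ 0.0016280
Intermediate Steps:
(26404 - 39268)/(b(-216) + (P(-106) - 25060)*(6956 - 6642)) = (26404 - 39268)/(-1*(-216) + (-106 - 25060)*(6956 - 6642)) = -12864/(216 - 25166*314) = -12864/(216 - 7902124) = -12864/(-7901908) = -12864*(-1/7901908) = 3216/1975477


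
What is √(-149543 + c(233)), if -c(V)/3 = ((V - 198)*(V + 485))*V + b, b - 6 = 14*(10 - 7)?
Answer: I*√17715557 ≈ 4209.0*I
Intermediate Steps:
b = 48 (b = 6 + 14*(10 - 7) = 6 + 14*3 = 6 + 42 = 48)
c(V) = -144 - 3*V*(-198 + V)*(485 + V) (c(V) = -3*(((V - 198)*(V + 485))*V + 48) = -3*(((-198 + V)*(485 + V))*V + 48) = -3*(V*(-198 + V)*(485 + V) + 48) = -3*(48 + V*(-198 + V)*(485 + V)) = -144 - 3*V*(-198 + V)*(485 + V))
√(-149543 + c(233)) = √(-149543 + (-144 - 861*233² - 3*233³ + 288090*233)) = √(-149543 + (-144 - 861*54289 - 3*12649337 + 67124970)) = √(-149543 + (-144 - 46742829 - 37948011 + 67124970)) = √(-149543 - 17566014) = √(-17715557) = I*√17715557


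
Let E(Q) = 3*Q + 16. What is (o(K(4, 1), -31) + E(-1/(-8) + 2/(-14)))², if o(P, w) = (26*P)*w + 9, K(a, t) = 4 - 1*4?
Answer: 1951609/3136 ≈ 622.32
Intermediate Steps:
K(a, t) = 0 (K(a, t) = 4 - 4 = 0)
o(P, w) = 9 + 26*P*w (o(P, w) = 26*P*w + 9 = 9 + 26*P*w)
E(Q) = 16 + 3*Q
(o(K(4, 1), -31) + E(-1/(-8) + 2/(-14)))² = ((9 + 26*0*(-31)) + (16 + 3*(-1/(-8) + 2/(-14))))² = ((9 + 0) + (16 + 3*(-1*(-⅛) + 2*(-1/14))))² = (9 + (16 + 3*(⅛ - ⅐)))² = (9 + (16 + 3*(-1/56)))² = (9 + (16 - 3/56))² = (9 + 893/56)² = (1397/56)² = 1951609/3136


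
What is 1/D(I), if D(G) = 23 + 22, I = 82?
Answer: 1/45 ≈ 0.022222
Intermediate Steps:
D(G) = 45
1/D(I) = 1/45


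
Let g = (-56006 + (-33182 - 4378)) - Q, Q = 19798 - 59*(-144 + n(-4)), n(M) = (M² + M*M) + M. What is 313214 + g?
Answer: 193006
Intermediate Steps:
n(M) = M + 2*M² (n(M) = (M² + M²) + M = 2*M² + M = M + 2*M²)
Q = 26642 (Q = 19798 - 59*(-144 - 4*(1 + 2*(-4))) = 19798 - 59*(-144 - 4*(1 - 8)) = 19798 - 59*(-144 - 4*(-7)) = 19798 - 59*(-144 + 28) = 19798 - 59*(-116) = 19798 + 6844 = 26642)
g = -120208 (g = (-56006 + (-33182 - 4378)) - 1*26642 = (-56006 - 37560) - 26642 = -93566 - 26642 = -120208)
313214 + g = 313214 - 120208 = 193006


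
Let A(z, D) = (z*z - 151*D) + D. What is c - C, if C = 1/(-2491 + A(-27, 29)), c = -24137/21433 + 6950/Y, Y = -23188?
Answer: -1082690058867/759398281312 ≈ -1.4257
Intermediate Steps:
A(z, D) = z² - 150*D (A(z, D) = (z² - 151*D) + D = z² - 150*D)
c = -354324053/248494202 (c = -24137/21433 + 6950/(-23188) = -24137*1/21433 + 6950*(-1/23188) = -24137/21433 - 3475/11594 = -354324053/248494202 ≈ -1.4259)
C = -1/6112 (C = 1/(-2491 + ((-27)² - 150*29)) = 1/(-2491 + (729 - 4350)) = 1/(-2491 - 3621) = 1/(-6112) = -1/6112 ≈ -0.00016361)
c - C = -354324053/248494202 - 1*(-1/6112) = -354324053/248494202 + 1/6112 = -1082690058867/759398281312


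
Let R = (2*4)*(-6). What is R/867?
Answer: -16/289 ≈ -0.055363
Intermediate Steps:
R = -48 (R = 8*(-6) = -48)
R/867 = -48/867 = -48*1/867 = -16/289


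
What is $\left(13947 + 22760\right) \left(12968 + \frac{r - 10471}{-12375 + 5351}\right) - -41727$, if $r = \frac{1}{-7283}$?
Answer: $\frac{12177964291797217}{25577896} \approx 4.7611 \cdot 10^{8}$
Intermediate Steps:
$r = - \frac{1}{7283} \approx -0.00013731$
$\left(13947 + 22760\right) \left(12968 + \frac{r - 10471}{-12375 + 5351}\right) - -41727 = \left(13947 + 22760\right) \left(12968 + \frac{- \frac{1}{7283} - 10471}{-12375 + 5351}\right) - -41727 = 36707 \left(12968 - \frac{76260294}{7283 \left(-7024\right)}\right) + 41727 = 36707 \left(12968 - - \frac{38130147}{25577896}\right) + 41727 = 36707 \left(12968 + \frac{38130147}{25577896}\right) + 41727 = 36707 \cdot \frac{331732285475}{25577896} + 41727 = \frac{12176897002930825}{25577896} + 41727 = \frac{12177964291797217}{25577896}$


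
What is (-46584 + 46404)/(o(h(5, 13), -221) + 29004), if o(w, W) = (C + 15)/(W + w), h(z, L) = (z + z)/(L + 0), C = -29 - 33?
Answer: -515340/83039063 ≈ -0.0062060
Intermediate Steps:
C = -62
h(z, L) = 2*z/L (h(z, L) = (2*z)/L = 2*z/L)
o(w, W) = -47/(W + w) (o(w, W) = (-62 + 15)/(W + w) = -47/(W + w))
(-46584 + 46404)/(o(h(5, 13), -221) + 29004) = (-46584 + 46404)/(-47/(-221 + 2*5/13) + 29004) = -180/(-47/(-221 + 2*5*(1/13)) + 29004) = -180/(-47/(-221 + 10/13) + 29004) = -180/(-47/(-2863/13) + 29004) = -180/(-47*(-13/2863) + 29004) = -180/(611/2863 + 29004) = -180/83039063/2863 = -180*2863/83039063 = -515340/83039063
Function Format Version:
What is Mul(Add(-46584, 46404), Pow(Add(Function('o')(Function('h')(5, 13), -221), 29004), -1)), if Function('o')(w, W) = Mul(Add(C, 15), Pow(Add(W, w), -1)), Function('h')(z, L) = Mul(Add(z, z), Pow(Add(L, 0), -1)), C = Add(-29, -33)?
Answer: Rational(-515340, 83039063) ≈ -0.0062060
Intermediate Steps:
C = -62
Function('h')(z, L) = Mul(2, z, Pow(L, -1)) (Function('h')(z, L) = Mul(Mul(2, z), Pow(L, -1)) = Mul(2, z, Pow(L, -1)))
Function('o')(w, W) = Mul(-47, Pow(Add(W, w), -1)) (Function('o')(w, W) = Mul(Add(-62, 15), Pow(Add(W, w), -1)) = Mul(-47, Pow(Add(W, w), -1)))
Mul(Add(-46584, 46404), Pow(Add(Function('o')(Function('h')(5, 13), -221), 29004), -1)) = Mul(Add(-46584, 46404), Pow(Add(Mul(-47, Pow(Add(-221, Mul(2, 5, Pow(13, -1))), -1)), 29004), -1)) = Mul(-180, Pow(Add(Mul(-47, Pow(Add(-221, Mul(2, 5, Rational(1, 13))), -1)), 29004), -1)) = Mul(-180, Pow(Add(Mul(-47, Pow(Add(-221, Rational(10, 13)), -1)), 29004), -1)) = Mul(-180, Pow(Add(Mul(-47, Pow(Rational(-2863, 13), -1)), 29004), -1)) = Mul(-180, Pow(Add(Mul(-47, Rational(-13, 2863)), 29004), -1)) = Mul(-180, Pow(Add(Rational(611, 2863), 29004), -1)) = Mul(-180, Pow(Rational(83039063, 2863), -1)) = Mul(-180, Rational(2863, 83039063)) = Rational(-515340, 83039063)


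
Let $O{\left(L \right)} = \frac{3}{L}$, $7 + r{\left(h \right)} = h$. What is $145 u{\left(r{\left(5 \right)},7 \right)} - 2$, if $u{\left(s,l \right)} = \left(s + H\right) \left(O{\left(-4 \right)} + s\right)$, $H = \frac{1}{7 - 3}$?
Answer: $\frac{11133}{16} \approx 695.81$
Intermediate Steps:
$r{\left(h \right)} = -7 + h$
$H = \frac{1}{4} \approx 0.25$
$u{\left(s,l \right)} = \left(- \frac{3}{4} + s\right) \left(\frac{1}{4} + s\right)$ ($u{\left(s,l \right)} = \left(s + \frac{1}{4}\right) \left(\frac{3}{-4} + s\right) = \left(\frac{1}{4} + s\right) \left(3 \left(- \frac{1}{4}\right) + s\right) = \left(\frac{1}{4} + s\right) \left(- \frac{3}{4} + s\right) = \left(- \frac{3}{4} + s\right) \left(\frac{1}{4} + s\right)$)
$145 u{\left(r{\left(5 \right)},7 \right)} - 2 = 145 \left(- \frac{3}{16} + \left(-7 + 5\right)^{2} - \frac{-7 + 5}{2}\right) - 2 = 145 \left(- \frac{3}{16} + \left(-2\right)^{2} - -1\right) - 2 = 145 \left(- \frac{3}{16} + 4 + 1\right) - 2 = 145 \cdot \frac{77}{16} - 2 = \frac{11165}{16} - 2 = \frac{11133}{16}$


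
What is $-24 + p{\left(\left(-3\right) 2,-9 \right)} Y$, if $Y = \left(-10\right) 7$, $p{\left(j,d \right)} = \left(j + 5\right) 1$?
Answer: $46$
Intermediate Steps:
$p{\left(j,d \right)} = 5 + j$ ($p{\left(j,d \right)} = \left(5 + j\right) 1 = 5 + j$)
$Y = -70$
$-24 + p{\left(\left(-3\right) 2,-9 \right)} Y = -24 + \left(5 - 6\right) \left(-70\right) = -24 - -70 = -24 + 70 = 46$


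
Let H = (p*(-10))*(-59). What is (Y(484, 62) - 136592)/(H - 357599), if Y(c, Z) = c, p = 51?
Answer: 19444/46787 ≈ 0.41559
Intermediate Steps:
H = 30090 (H = (51*(-10))*(-59) = -510*(-59) = 30090)
(Y(484, 62) - 136592)/(H - 357599) = (484 - 136592)/(30090 - 357599) = -136108/(-327509) = -136108*(-1/327509) = 19444/46787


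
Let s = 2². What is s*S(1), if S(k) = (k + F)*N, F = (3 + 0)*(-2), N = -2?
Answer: 40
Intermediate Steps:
s = 4
F = -6 (F = 3*(-2) = -6)
S(k) = 12 - 2*k (S(k) = (k - 6)*(-2) = (-6 + k)*(-2) = 12 - 2*k)
s*S(1) = 4*(12 - 2*1) = 4*(12 - 2) = 4*10 = 40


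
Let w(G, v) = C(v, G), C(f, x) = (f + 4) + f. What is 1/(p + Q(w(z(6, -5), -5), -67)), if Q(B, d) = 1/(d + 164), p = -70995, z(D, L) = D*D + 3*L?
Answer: -97/6886514 ≈ -1.4085e-5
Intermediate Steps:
z(D, L) = D**2 + 3*L
C(f, x) = 4 + 2*f (C(f, x) = (4 + f) + f = 4 + 2*f)
w(G, v) = 4 + 2*v
Q(B, d) = 1/(164 + d)
1/(p + Q(w(z(6, -5), -5), -67)) = 1/(-70995 + 1/(164 - 67)) = 1/(-70995 + 1/97) = 1/(-6886514/97) = -97/6886514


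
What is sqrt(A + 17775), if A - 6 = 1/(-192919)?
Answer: sqrt(661768644722222)/192919 ≈ 133.35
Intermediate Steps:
A = 1157513/192919 (A = 6 + 1/(-192919) = 6 - 1/192919 = 1157513/192919 ≈ 6.0000)
sqrt(A + 17775) = sqrt(1157513/192919 + 17775) = sqrt(3430292738/192919) = sqrt(661768644722222)/192919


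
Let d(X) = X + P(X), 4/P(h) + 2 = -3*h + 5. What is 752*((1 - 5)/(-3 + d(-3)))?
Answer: 9024/17 ≈ 530.82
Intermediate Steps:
P(h) = 4/(3 - 3*h) (P(h) = 4/(-2 + (-3*h + 5)) = 4/(-2 + (5 - 3*h)) = 4/(3 - 3*h))
d(X) = X - 4/(-3 + 3*X)
752*((1 - 5)/(-3 + d(-3))) = 752*((1 - 5)/(-3 + (-4/3 - 3*(-1 - 3))/(-1 - 3))) = 752*(-4/(-3 + (-4/3 - 3*(-4))/(-4))) = 752*(-4/(-3 - (-4/3 + 12)/4)) = 752*(-4/(-3 - 1/4*32/3)) = 752*(-4/(-3 - 8/3)) = 752*(-4/(-17/3)) = 752*(-4*(-3/17)) = 752*(12/17) = 9024/17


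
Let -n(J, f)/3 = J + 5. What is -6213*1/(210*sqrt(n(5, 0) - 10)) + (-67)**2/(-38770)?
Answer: -4489/38770 + 2071*I*sqrt(10)/1400 ≈ -0.11579 + 4.6779*I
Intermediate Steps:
n(J, f) = -15 - 3*J (n(J, f) = -3*(J + 5) = -3*(5 + J) = -15 - 3*J)
-6213*1/(210*sqrt(n(5, 0) - 10)) + (-67)**2/(-38770) = -6213*1/(210*sqrt((-15 - 3*5) - 10)) + (-67)**2/(-38770) = -6213*1/(210*sqrt((-15 - 15) - 10)) + 4489*(-1/38770) = -6213*1/(210*sqrt(-30 - 10)) - 4489/38770 = -6213*(-I*sqrt(10)/4200) - 4489/38770 = -(-2071)*I*sqrt(10)/1400 - 4489/38770 = 2071*I*sqrt(10)/1400 - 4489/38770 = -4489/38770 + 2071*I*sqrt(10)/1400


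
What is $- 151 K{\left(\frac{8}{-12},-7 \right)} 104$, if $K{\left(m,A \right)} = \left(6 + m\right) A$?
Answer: $\frac{1758848}{3} \approx 5.8628 \cdot 10^{5}$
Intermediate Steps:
$K{\left(m,A \right)} = A \left(6 + m\right)$
$- 151 K{\left(\frac{8}{-12},-7 \right)} 104 = - 151 \left(- 7 \left(6 + \frac{8}{-12}\right)\right) 104 = - 151 \left(- 7 \left(6 + 8 \left(- \frac{1}{12}\right)\right)\right) 104 = - 151 \left(- 7 \left(6 - \frac{2}{3}\right)\right) 104 = - 151 \left(\left(-7\right) \frac{16}{3}\right) 104 = \left(-151\right) \left(- \frac{112}{3}\right) 104 = \frac{16912}{3} \cdot 104 = \frac{1758848}{3}$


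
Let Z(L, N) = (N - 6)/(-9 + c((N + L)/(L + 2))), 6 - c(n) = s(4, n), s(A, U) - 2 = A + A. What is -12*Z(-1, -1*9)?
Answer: -180/13 ≈ -13.846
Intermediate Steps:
s(A, U) = 2 + 2*A (s(A, U) = 2 + (A + A) = 2 + 2*A)
c(n) = -4 (c(n) = 6 - (2 + 2*4) = 6 - (2 + 8) = 6 - 1*10 = 6 - 10 = -4)
Z(L, N) = 6/13 - N/13 (Z(L, N) = (N - 6)/(-9 - 4) = (-6 + N)/(-13) = (-6 + N)*(-1/13) = 6/13 - N/13)
-12*Z(-1, -1*9) = -12*(6/13 - (-1)*9/13) = -12*(6/13 - 1/13*(-9)) = -12*(6/13 + 9/13) = -12*15/13 = -180/13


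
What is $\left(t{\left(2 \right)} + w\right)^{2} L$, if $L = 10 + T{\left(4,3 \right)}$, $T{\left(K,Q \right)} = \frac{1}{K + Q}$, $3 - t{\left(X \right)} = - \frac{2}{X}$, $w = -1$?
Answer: $\frac{639}{7} \approx 91.286$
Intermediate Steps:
$t{\left(X \right)} = 3 + \frac{2}{X}$ ($t{\left(X \right)} = 3 - - \frac{2}{X} = 3 + \frac{2}{X}$)
$L = \frac{71}{7}$ ($L = 10 + \frac{1}{4 + 3} = 10 + \frac{1}{7} = \frac{71}{7} \approx 10.143$)
$\left(t{\left(2 \right)} + w\right)^{2} L = \left(\left(3 + \frac{2}{2}\right) - 1\right)^{2} \cdot \frac{71}{7} = \left(\left(3 + 2 \cdot \frac{1}{2}\right) - 1\right)^{2} \cdot \frac{71}{7} = \left(\left(3 + 1\right) - 1\right)^{2} \cdot \frac{71}{7} = \left(4 - 1\right)^{2} \cdot \frac{71}{7} = 3^{2} \cdot \frac{71}{7} = 9 \cdot \frac{71}{7} = \frac{639}{7}$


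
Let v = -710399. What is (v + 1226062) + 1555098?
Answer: 2070761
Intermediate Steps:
(v + 1226062) + 1555098 = (-710399 + 1226062) + 1555098 = 515663 + 1555098 = 2070761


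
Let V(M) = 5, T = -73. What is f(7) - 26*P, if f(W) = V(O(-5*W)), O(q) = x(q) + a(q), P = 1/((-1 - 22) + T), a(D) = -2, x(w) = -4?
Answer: 253/48 ≈ 5.2708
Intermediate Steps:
P = -1/96 (P = 1/((-1 - 22) - 73) = 1/(-23 - 73) = 1/(-96) = -1/96 ≈ -0.010417)
O(q) = -6 (O(q) = -4 - 2 = -6)
f(W) = 5
f(7) - 26*P = 5 - 26*(-1/96) = 5 + 13/48 = 253/48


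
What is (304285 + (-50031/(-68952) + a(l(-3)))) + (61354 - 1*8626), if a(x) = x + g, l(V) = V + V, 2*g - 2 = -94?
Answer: 482612253/1352 ≈ 3.5696e+5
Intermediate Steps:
g = -46 (g = 1 + (1/2)*(-94) = 1 - 47 = -46)
l(V) = 2*V
a(x) = -46 + x (a(x) = x - 46 = -46 + x)
(304285 + (-50031/(-68952) + a(l(-3)))) + (61354 - 1*8626) = (304285 + (-50031/(-68952) + (-46 + 2*(-3)))) + (61354 - 1*8626) = (304285 + (-50031*(-1/68952) + (-46 - 6))) + (61354 - 8626) = (304285 + (981/1352 - 52)) + 52728 = (304285 - 69323/1352) + 52728 = 411323997/1352 + 52728 = 482612253/1352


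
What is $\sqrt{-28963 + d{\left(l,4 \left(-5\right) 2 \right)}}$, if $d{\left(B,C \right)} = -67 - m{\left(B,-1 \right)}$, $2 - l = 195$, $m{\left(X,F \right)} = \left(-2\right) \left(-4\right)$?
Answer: $i \sqrt{29038} \approx 170.41 i$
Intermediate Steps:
$m{\left(X,F \right)} = 8$
$l = -193$ ($l = 2 - 195 = -193$)
$d{\left(B,C \right)} = -75$ ($d{\left(B,C \right)} = -67 - 8 = -75$)
$\sqrt{-28963 + d{\left(l,4 \left(-5\right) 2 \right)}} = \sqrt{-28963 - 75} = \sqrt{-29038} = i \sqrt{29038}$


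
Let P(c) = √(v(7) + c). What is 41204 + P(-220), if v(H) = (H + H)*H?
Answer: 41204 + I*√122 ≈ 41204.0 + 11.045*I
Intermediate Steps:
v(H) = 2*H² (v(H) = (2*H)*H = 2*H²)
P(c) = √(98 + c) (P(c) = √(2*7² + c) = √(2*49 + c) = √(98 + c))
41204 + P(-220) = 41204 + √(98 - 220) = 41204 + √(-122) = 41204 + I*√122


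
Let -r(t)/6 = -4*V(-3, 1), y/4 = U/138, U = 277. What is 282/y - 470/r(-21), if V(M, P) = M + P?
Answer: 298591/6648 ≈ 44.914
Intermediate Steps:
y = 554/69 (y = 4*(277/138) = 554/69 ≈ 8.0290)
r(t) = -48 (r(t) = -(-24)*(-3 + 1) = -(-24)*(-2) = -6*8 = -48)
282/y - 470/r(-21) = 282/(554/69) - 470/(-48) = 282*(69/554) - 470*(-1/48) = 9729/277 + 235/24 = 298591/6648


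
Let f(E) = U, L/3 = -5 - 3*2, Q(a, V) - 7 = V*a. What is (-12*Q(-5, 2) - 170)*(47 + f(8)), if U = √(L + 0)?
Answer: -6298 - 134*I*√33 ≈ -6298.0 - 769.77*I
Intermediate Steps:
Q(a, V) = 7 + V*a
L = -33 (L = 3*(-5 - 3*2) = 3*(-5 - 6) = 3*(-11) = -33)
U = I*√33 (U = √(-33 + 0) = √(-33) = I*√33 ≈ 5.7446*I)
f(E) = I*√33
(-12*Q(-5, 2) - 170)*(47 + f(8)) = (-12*(7 + 2*(-5)) - 170)*(47 + I*√33) = (-12*(7 - 10) - 170)*(47 + I*√33) = (-12*(-3) - 170)*(47 + I*√33) = (36 - 170)*(47 + I*√33) = -134*(47 + I*√33) = -6298 - 134*I*√33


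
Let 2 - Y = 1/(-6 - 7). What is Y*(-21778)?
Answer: -588006/13 ≈ -45231.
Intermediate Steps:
Y = 27/13 (Y = 2 - 1/(-6 - 7) = 2 - 1/(-13) = 2 - 1*(-1/13) = 2 + 1/13 = 27/13 ≈ 2.0769)
Y*(-21778) = (27/13)*(-21778) = -588006/13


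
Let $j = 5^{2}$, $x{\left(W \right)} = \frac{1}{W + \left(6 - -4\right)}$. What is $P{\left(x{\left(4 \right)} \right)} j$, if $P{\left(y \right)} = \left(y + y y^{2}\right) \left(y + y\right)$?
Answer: $\frac{4925}{19208} \approx 0.2564$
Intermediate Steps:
$x{\left(W \right)} = \frac{1}{10 + W}$ ($x{\left(W \right)} = \frac{1}{W + \left(6 + 4\right)} = \frac{1}{W + 10} = \frac{1}{10 + W}$)
$j = 25$
$P{\left(y \right)} = 2 y \left(y + y^{3}\right)$ ($P{\left(y \right)} = \left(y + y^{3}\right) 2 y = 2 y \left(y + y^{3}\right)$)
$P{\left(x{\left(4 \right)} \right)} j = 2 \left(\frac{1}{10 + 4}\right)^{2} \left(1 + \left(\frac{1}{10 + 4}\right)^{2}\right) 25 = 2 \left(\frac{1}{14}\right)^{2} \left(1 + \left(\frac{1}{14}\right)^{2}\right) 25 = \frac{2 \left(1 + \left(\frac{1}{14}\right)^{2}\right)}{196} \cdot 25 = 2 \cdot \frac{1}{196} \left(1 + \frac{1}{196}\right) 25 = 2 \cdot \frac{1}{196} \cdot \frac{197}{196} \cdot 25 = \frac{197}{19208} \cdot 25 = \frac{4925}{19208}$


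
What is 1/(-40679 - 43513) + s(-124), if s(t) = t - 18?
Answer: -11955265/84192 ≈ -142.00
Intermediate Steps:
s(t) = -18 + t
1/(-40679 - 43513) + s(-124) = 1/(-40679 - 43513) + (-18 - 124) = 1/(-84192) - 142 = -1/84192 - 142 = -11955265/84192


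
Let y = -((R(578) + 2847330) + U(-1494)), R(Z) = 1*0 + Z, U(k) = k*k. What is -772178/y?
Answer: 386089/2539972 ≈ 0.15201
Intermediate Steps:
U(k) = k²
R(Z) = Z (R(Z) = 0 + Z = Z)
y = -5079944 (y = -((578 + 2847330) + (-1494)²) = -(2847908 + 2232036) = -1*5079944 = -5079944)
-772178/y = -772178/(-5079944) = -772178*(-1/5079944) = 386089/2539972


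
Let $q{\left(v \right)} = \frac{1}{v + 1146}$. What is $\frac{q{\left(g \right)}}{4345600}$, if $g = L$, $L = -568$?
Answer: $\frac{1}{2511756800} \approx 3.9813 \cdot 10^{-10}$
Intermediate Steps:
$g = -568$
$q{\left(v \right)} = \frac{1}{1146 + v}$
$\frac{q{\left(g \right)}}{4345600} = \frac{1}{\left(1146 - 568\right) 4345600} = \frac{1}{578} \cdot \frac{1}{4345600} = \frac{1}{2511756800}$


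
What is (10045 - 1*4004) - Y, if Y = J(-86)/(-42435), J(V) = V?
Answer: 256349749/42435 ≈ 6041.0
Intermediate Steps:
Y = 86/42435 (Y = -86/(-42435) = -86*(-1/42435) = 86/42435 ≈ 0.0020266)
(10045 - 1*4004) - Y = (10045 - 1*4004) - 1*86/42435 = (10045 - 4004) - 86/42435 = 6041 - 86/42435 = 256349749/42435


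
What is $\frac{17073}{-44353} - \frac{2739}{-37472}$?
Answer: $- \frac{518276589}{1661995616} \approx -0.31184$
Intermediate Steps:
$\frac{17073}{-44353} - \frac{2739}{-37472} = 17073 \left(- \frac{1}{44353}\right) - - \frac{2739}{37472} = - \frac{17073}{44353} + \frac{2739}{37472} = - \frac{518276589}{1661995616}$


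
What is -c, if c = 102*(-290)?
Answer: 29580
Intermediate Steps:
c = -29580
-c = -1*(-29580) = 29580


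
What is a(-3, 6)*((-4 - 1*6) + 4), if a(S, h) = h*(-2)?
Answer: 72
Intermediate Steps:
a(S, h) = -2*h
a(-3, 6)*((-4 - 1*6) + 4) = (-2*6)*((-4 - 1*6) + 4) = -12*((-4 - 6) + 4) = -12*(-10 + 4) = -12*(-6) = 72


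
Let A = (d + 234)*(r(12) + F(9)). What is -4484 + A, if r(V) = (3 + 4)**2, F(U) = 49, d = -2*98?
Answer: -760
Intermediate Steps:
d = -196
r(V) = 49 (r(V) = 7**2 = 49)
A = 3724 (A = (-196 + 234)*(49 + 49) = 38*98 = 3724)
-4484 + A = -4484 + 3724 = -760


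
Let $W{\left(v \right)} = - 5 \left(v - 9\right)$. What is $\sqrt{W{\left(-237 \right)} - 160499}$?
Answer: $i \sqrt{159269} \approx 399.08 i$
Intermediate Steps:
$W{\left(v \right)} = 45 - 5 v$ ($W{\left(v \right)} = - 5 \left(-9 + v\right) = 45 - 5 v$)
$\sqrt{W{\left(-237 \right)} - 160499} = \sqrt{\left(45 - -1185\right) - 160499} = \sqrt{\left(45 + 1185\right) - 160499} = \sqrt{1230 - 160499} = \sqrt{-159269} = i \sqrt{159269}$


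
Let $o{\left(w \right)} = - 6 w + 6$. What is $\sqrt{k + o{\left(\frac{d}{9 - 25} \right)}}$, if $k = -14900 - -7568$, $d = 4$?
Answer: $\frac{i \sqrt{29298}}{2} \approx 85.583 i$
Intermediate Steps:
$o{\left(w \right)} = 6 - 6 w$
$k = -7332$ ($k = -14900 + 7568 = -7332$)
$\sqrt{k + o{\left(\frac{d}{9 - 25} \right)}} = \sqrt{-7332 + \left(6 - 6 \frac{4}{9 - 25}\right)} = \sqrt{-7332 + \left(6 - 6 \frac{4}{-16}\right)} = \sqrt{-7332 + \left(6 - 6 \cdot 4 \left(- \frac{1}{16}\right)\right)} = \sqrt{-7332 + \left(6 - - \frac{3}{2}\right)} = \sqrt{-7332 + \left(6 + \frac{3}{2}\right)} = \sqrt{-7332 + \frac{15}{2}} = \sqrt{- \frac{14649}{2}} = \frac{i \sqrt{29298}}{2}$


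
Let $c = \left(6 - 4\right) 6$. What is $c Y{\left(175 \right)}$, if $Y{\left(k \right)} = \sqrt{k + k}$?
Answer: $60 \sqrt{14} \approx 224.5$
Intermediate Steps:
$Y{\left(k \right)} = \sqrt{2} \sqrt{k}$ ($Y{\left(k \right)} = \sqrt{2 k} = \sqrt{2} \sqrt{k}$)
$c = 12$ ($c = 2 \cdot 6 = 12$)
$c Y{\left(175 \right)} = 12 \sqrt{2} \sqrt{175} = 12 \sqrt{2} \cdot 5 \sqrt{7} = 12 \cdot 5 \sqrt{14} = 60 \sqrt{14}$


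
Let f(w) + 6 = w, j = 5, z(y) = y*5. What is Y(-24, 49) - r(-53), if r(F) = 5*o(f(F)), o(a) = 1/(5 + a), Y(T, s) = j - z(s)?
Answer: -12955/54 ≈ -239.91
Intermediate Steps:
z(y) = 5*y
f(w) = -6 + w
Y(T, s) = 5 - 5*s
r(F) = 5/(-1 + F) (r(F) = 5/(5 + (-6 + F)) = 5/(-1 + F))
Y(-24, 49) - r(-53) = (5 - 5*49) - 5/(-1 - 53) = (5 - 245) - 5/(-54) = -240 - 5*(-1)/54 = -240 - 1*(-5/54) = -240 + 5/54 = -12955/54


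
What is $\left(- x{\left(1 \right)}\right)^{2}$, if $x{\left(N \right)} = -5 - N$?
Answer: $36$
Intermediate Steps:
$\left(- x{\left(1 \right)}\right)^{2} = \left(- (-5 - 1)\right)^{2} = \left(\left(-1\right) \left(-6\right)\right)^{2} = 6^{2} = 36$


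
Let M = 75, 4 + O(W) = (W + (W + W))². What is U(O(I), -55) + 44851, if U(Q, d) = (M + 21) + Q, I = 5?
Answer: 45168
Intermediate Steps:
O(W) = -4 + 9*W² (O(W) = -4 + (W + (W + W))² = -4 + (W + 2*W)² = -4 + (3*W)² = -4 + 9*W²)
U(Q, d) = 96 + Q (U(Q, d) = (75 + 21) + Q = 96 + Q)
U(O(I), -55) + 44851 = (96 + (-4 + 9*5²)) + 44851 = (96 + (-4 + 9*25)) + 44851 = (96 + (-4 + 225)) + 44851 = (96 + 221) + 44851 = 317 + 44851 = 45168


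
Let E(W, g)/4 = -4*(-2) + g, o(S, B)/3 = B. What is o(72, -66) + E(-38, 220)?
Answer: 714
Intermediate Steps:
o(S, B) = 3*B
E(W, g) = 32 + 4*g (E(W, g) = 4*(-4*(-2) + g) = 4*(8 + g) = 32 + 4*g)
o(72, -66) + E(-38, 220) = 3*(-66) + (32 + 4*220) = -198 + (32 + 880) = -198 + 912 = 714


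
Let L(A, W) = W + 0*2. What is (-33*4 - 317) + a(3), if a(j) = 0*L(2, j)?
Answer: -449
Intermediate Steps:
L(A, W) = W (L(A, W) = W + 0 = W)
a(j) = 0 (a(j) = 0*j = 0)
(-33*4 - 317) + a(3) = (-33*4 - 317) + 0 = (-132 - 317) + 0 = -449 + 0 = -449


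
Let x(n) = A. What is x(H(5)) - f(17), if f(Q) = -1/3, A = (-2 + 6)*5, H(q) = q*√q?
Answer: 61/3 ≈ 20.333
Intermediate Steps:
H(q) = q^(3/2)
A = 20 (A = 4*5 = 20)
x(n) = 20
f(Q) = -⅓ (f(Q) = -1*⅓ = -⅓)
x(H(5)) - f(17) = 20 - 1*(-⅓) = 20 + ⅓ = 61/3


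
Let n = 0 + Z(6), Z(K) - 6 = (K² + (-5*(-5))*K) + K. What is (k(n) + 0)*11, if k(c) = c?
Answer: 2178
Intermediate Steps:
Z(K) = 6 + K² + 26*K (Z(K) = 6 + ((K² + (-5*(-5))*K) + K) = 6 + ((K² + 25*K) + K) = 6 + (K² + 26*K) = 6 + K² + 26*K)
n = 198 (n = 0 + (6 + 6² + 26*6) = 0 + (6 + 36 + 156) = 0 + 198 = 198)
(k(n) + 0)*11 = (198 + 0)*11 = 198*11 = 2178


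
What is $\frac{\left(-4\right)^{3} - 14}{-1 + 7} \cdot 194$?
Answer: $-2522$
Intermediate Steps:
$\frac{\left(-4\right)^{3} - 14}{-1 + 7} \cdot 194 = \frac{-64 - 14}{6} \cdot 194 = \left(-78\right) \frac{1}{6} \cdot 194 = \left(-13\right) 194 = -2522$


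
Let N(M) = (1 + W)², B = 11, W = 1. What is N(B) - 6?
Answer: -2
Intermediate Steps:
N(M) = 4 (N(M) = (1 + 1)² = 2² = 4)
N(B) - 6 = 4 - 6 = -2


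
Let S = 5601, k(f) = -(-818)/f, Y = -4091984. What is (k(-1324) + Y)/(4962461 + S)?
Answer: -2708893817/3288857044 ≈ -0.82366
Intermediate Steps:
k(f) = 818/f
(k(-1324) + Y)/(4962461 + S) = (818/(-1324) - 4091984)/(4962461 + 5601) = (818*(-1/1324) - 4091984)/4968062 = (-409/662 - 4091984)*(1/4968062) = -2708893817/662*1/4968062 = -2708893817/3288857044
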